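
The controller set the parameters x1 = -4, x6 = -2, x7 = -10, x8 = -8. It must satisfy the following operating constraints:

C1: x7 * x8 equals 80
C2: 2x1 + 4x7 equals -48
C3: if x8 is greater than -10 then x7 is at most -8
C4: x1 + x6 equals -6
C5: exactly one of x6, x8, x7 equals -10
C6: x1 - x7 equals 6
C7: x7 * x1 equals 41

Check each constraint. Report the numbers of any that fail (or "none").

Violated: 7.

C1: x7 * x8 = -10 * (-8) = 80 — satisfied.
C2: 2x1 + 4x7 = 2(-4) + 4(-10) = -48 — satisfied.
C3: x8 = -8 > -10, so we need x7 ≤ -8; x7 = -10 ≤ -8 — satisfied.
C4: x1 + x6 = -4 + (-2) = -6 — satisfied.
C5: x6=-2, x8=-8, x7=-10; 1 of them equals -10 — satisfied.
C6: x1 - x7 = -4 - (-10) = 6 — satisfied.
C7: x7 * x1 = -10 * (-4) = 40, not 41 — violated.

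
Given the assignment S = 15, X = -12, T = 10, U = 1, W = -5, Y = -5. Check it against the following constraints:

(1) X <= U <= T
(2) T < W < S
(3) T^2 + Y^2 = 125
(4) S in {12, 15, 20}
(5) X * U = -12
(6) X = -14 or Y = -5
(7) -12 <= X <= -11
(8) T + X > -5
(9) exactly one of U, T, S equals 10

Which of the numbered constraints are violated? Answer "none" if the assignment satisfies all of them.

(1) values -12 <= 1 <= 10 — satisfied.
(2) values 10, -5, 15; T = 10 is not < W = -5 — violated.
(3) T^2 + Y^2 = 10^2 + (-5)^2 = 100 + 25 = 125 — satisfied.
(4) S = 15 is in {12, 15, 20} — satisfied.
(5) X * U = -12 * 1 = -12 — satisfied.
(6) X = -12 ≠ -14, but Y = -5 = -5 (second disjunct) — satisfied.
(7) X = -12 lies in [-12, -11] — satisfied.
(8) T + X = 10 + (-12) = -2; -2 > -5 — satisfied.
(9) U=1, T=10, S=15; 1 of them equals 10 — satisfied.

Constraint 2 is violated.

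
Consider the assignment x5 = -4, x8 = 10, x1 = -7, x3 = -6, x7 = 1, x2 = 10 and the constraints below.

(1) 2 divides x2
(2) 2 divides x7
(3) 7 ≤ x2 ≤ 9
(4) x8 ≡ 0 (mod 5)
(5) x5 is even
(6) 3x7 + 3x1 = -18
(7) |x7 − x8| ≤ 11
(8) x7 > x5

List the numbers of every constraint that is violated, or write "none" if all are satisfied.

No — constraints 2 and 3 are not satisfied.

(1) 10 / 2 = 5, so 2 divides 10 — holds.
(2) 1 = 2×0 + 1, so 2 does not divide 1 — does not hold.
(3) x2 = 10 is outside [7, 9] — does not hold.
(4) 10 mod 5 = 0 — holds.
(5) x5 = -4 is even — holds.
(6) 3x7 + 3x1 = 3(1) + 3(-7) = -18 — holds.
(7) |1 − 10| = 9; 9 ≤ 11 — holds.
(8) x7 = 1, x5 = -4; 1 > -4 — holds.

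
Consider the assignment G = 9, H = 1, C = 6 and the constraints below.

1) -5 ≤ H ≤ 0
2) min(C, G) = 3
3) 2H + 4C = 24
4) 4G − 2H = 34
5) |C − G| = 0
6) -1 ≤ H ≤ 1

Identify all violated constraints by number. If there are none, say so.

1) H = 1 is outside [-5, 0]  false
2) min(6, 9) = 6, not 3  false
3) 2H + 4C = 2(1) + 4(6) = 26, not 24  false
4) 4G − 2H = 4(9) − 2(1) = 34  true
5) |6 − 9| = 3, not 0  false
6) H = 1 lies in [-1, 1]  true

Constraints 1, 2, 3, and 5 do not hold.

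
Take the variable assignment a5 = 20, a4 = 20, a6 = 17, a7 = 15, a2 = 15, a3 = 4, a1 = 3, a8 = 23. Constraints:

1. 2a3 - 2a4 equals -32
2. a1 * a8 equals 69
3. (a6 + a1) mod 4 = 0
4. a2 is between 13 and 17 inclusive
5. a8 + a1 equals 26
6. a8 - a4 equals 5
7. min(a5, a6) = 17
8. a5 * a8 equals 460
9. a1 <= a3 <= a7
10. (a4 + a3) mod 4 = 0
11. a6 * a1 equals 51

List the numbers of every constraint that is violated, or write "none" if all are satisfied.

1. 2a3 - 2a4 = 2(4) - 2(20) = -32  ✓
2. a1 * a8 = 3 * 23 = 69  ✓
3. a6 + a1 = 20; 20 mod 4 = 0  ✓
4. a2 = 15 lies in [13, 17]  ✓
5. a8 + a1 = 23 + 3 = 26  ✓
6. a8 - a4 = 23 - 20 = 3, not 5  ✗
7. min(20, 17) = 17  ✓
8. a5 * a8 = 20 * 23 = 460  ✓
9. values 3 <= 4 <= 15  ✓
10. a4 + a3 = 24; 24 mod 4 = 0  ✓
11. a6 * a1 = 17 * 3 = 51  ✓

Constraint 6 is violated.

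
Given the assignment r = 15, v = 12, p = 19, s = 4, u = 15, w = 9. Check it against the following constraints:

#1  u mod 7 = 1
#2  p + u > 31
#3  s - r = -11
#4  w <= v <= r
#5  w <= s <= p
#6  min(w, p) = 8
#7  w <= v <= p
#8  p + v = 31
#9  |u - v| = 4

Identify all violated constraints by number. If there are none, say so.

#1 15 mod 7 = 1  ✓
#2 p + u = 19 + 15 = 34; 34 > 31  ✓
#3 s - r = 4 - 15 = -11  ✓
#4 values 9 <= 12 <= 15  ✓
#5 values 9, 4, 19; w = 9 is not <= s = 4  ✗
#6 min(9, 19) = 9, not 8  ✗
#7 values 9 <= 12 <= 19  ✓
#8 p + v = 19 + 12 = 31  ✓
#9 |15 - 12| = 3, not 4  ✗

No — constraints 5, 6, 9 are not satisfied.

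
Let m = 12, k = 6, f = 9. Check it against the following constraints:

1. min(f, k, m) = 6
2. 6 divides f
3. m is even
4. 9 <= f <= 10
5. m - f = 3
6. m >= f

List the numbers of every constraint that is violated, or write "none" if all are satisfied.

No — constraint 2 is not satisfied.

1. min(9, 6, 12) = 6 — satisfied.
2. 9 = 6*1 + 3, so 6 does not divide 9 — violated.
3. m = 12 is even — satisfied.
4. f = 9 lies in [9, 10] — satisfied.
5. m - f = 12 - 9 = 3 — satisfied.
6. m = 12, f = 9; 12 ≥ 9 — satisfied.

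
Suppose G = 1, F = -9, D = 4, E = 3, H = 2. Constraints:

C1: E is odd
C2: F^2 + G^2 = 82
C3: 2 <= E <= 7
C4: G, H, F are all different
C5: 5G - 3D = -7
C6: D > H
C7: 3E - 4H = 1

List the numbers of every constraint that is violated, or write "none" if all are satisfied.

None — every constraint holds.

C1: E = 3 is odd  ✓
C2: F^2 + G^2 = (-9)^2 + 1^2 = 81 + 1 = 82  ✓
C3: E = 3 lies in [2, 7]  ✓
C4: values 1, 2, -9 are pairwise distinct  ✓
C5: 5G - 3D = 5(1) - 3(4) = -7  ✓
C6: D = 4, H = 2; 4 > 2  ✓
C7: 3E - 4H = 3(3) - 4(2) = 1  ✓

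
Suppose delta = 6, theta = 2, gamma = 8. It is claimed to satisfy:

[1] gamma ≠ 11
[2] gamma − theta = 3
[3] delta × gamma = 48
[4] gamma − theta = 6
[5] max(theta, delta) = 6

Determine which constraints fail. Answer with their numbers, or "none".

Constraint 2 does not hold.

[1] gamma = 8, and 8 ≠ 11 — holds.
[2] gamma − theta = 8 − 2 = 6, not 3 — fails.
[3] delta × gamma = 6 × 8 = 48 — holds.
[4] gamma − theta = 8 − 2 = 6 — holds.
[5] max(2, 6) = 6 — holds.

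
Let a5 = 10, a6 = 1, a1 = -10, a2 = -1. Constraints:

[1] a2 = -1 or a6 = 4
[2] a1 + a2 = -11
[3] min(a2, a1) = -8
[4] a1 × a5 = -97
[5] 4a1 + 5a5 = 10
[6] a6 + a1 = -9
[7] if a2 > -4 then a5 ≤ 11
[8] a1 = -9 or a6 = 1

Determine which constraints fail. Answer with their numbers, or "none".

[1] a2 = -1 = -1 (first disjunct)  holds
[2] a1 + a2 = -10 + (-1) = -11  holds
[3] min(-1, -10) = -10, not -8  fails
[4] a1 × a5 = -10 × 10 = -100, not -97  fails
[5] 4a1 + 5a5 = 4(-10) + 5(10) = 10  holds
[6] a6 + a1 = 1 + (-10) = -9  holds
[7] a2 = -1 > -4, so we need a5 ≤ 11; a5 = 10 ≤ 11  holds
[8] a1 = -10 ≠ -9, but a6 = 1 = 1 (second disjunct)  holds

Constraints 3, 4 are violated.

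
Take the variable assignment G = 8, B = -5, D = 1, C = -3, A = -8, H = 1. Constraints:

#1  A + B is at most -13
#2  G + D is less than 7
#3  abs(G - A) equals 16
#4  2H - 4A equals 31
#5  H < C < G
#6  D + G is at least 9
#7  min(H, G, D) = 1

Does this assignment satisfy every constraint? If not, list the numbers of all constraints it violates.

#1 A + B = -8 + (-5) = -13; -13 ≤ -13  ✔
#2 G + D = 8 + 1 = 9; 9 ≥ 7, bound 7 not met  ✘
#3 abs(8 - (-8)) = 16  ✔
#4 2H - 4A = 2(1) - 4(-8) = 34, not 31  ✘
#5 values 1, -3, 8; H = 1 is not < C = -3  ✘
#6 D + G = 1 + 8 = 9; 9 ≥ 9  ✔
#7 min(1, 8, 1) = 1  ✔

Constraints 2, 4, 5 do not hold.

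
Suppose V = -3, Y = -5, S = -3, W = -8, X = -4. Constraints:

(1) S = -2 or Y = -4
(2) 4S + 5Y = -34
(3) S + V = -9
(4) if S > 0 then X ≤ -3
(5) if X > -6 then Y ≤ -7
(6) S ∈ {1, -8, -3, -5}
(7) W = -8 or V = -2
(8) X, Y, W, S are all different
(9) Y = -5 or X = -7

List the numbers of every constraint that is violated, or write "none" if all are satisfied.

Violated: 1, 2, 3, and 5.

(1) S = -3 ≠ -2 and Y = -5 ≠ -4; both disjuncts false — does not hold.
(2) 4S + 5Y = 4(-3) + 5(-5) = -37, not -34 — does not hold.
(3) S + V = -3 + (-3) = -6, not -9 — does not hold.
(4) S = -3, not > 0; antecedent false, conditional vacuously true — holds.
(5) X = -4 > -6, so we need Y ≤ -7; but Y = -5 > -7 — does not hold.
(6) S = -3 is in {1, -8, -3, -5} — holds.
(7) W = -8 = -8 (first disjunct) — holds.
(8) values -4, -5, -8, -3 are pairwise distinct — holds.
(9) Y = -5 = -5 (first disjunct) — holds.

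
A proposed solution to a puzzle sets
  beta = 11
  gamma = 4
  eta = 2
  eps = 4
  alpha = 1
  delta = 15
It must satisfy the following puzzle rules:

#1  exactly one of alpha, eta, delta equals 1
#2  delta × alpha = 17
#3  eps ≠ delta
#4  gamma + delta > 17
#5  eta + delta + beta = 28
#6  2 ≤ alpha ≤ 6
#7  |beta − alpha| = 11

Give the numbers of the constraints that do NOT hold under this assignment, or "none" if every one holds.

#1 alpha=1, eta=2, delta=15; 1 of them equals 1 — holds.
#2 delta × alpha = 15 × 1 = 15, not 17 — does not hold.
#3 eps = 4, delta = 15; distinct — holds.
#4 gamma + delta = 4 + 15 = 19; 19 > 17 — holds.
#5 eta + delta + beta = 2 + 15 + 11 = 28 — holds.
#6 alpha = 1 is outside [2, 6] — does not hold.
#7 |11 − 1| = 10, not 11 — does not hold.

The assignment fails constraints 2, 6, and 7.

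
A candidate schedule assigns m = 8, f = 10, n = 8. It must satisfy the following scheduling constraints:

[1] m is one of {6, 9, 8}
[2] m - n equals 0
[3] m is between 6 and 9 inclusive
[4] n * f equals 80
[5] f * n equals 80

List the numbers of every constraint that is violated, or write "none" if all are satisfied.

[1] m = 8 is in {6, 9, 8} — holds.
[2] m - n = 8 - 8 = 0 — holds.
[3] m = 8 lies in [6, 9] — holds.
[4] n * f = 8 * 10 = 80 — holds.
[5] f * n = 10 * 8 = 80 — holds.

No violations.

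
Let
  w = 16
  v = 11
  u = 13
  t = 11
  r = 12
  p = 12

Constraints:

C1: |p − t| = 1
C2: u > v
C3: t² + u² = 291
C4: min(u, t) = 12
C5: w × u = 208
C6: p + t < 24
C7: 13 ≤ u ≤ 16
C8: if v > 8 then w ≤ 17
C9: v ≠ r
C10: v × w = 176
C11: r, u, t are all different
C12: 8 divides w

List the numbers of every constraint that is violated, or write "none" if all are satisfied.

Constraints 3, 4 do not hold.

C1: |12 − 11| = 1  OK
C2: u = 13, v = 11; 13 > 11  OK
C3: t² + u² = 11² + 13² = 121 + 169 = 290, not 291  FAIL
C4: min(13, 11) = 11, not 12  FAIL
C5: w × u = 16 × 13 = 208  OK
C6: p + t = 12 + 11 = 23; 23 < 24  OK
C7: u = 13 lies in [13, 16]  OK
C8: v = 11 > 8, so we need w ≤ 17; w = 16 ≤ 17  OK
C9: v = 11, r = 12; distinct  OK
C10: v × w = 11 × 16 = 176  OK
C11: values 12, 13, 11 are pairwise distinct  OK
C12: 16 / 8 = 2, so 8 divides 16  OK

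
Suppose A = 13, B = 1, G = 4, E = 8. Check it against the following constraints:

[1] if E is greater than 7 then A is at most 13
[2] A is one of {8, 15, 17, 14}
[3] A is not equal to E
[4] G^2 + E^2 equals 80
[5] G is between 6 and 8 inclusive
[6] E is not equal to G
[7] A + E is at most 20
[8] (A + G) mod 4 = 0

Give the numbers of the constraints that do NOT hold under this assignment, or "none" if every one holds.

The assignment fails constraints 2, 5, 7, 8.

[1] E = 8 > 7, so we need A ≤ 13; A = 13 ≤ 13 — OK.
[2] A = 13 is not in {8, 15, 17, 14} — violated.
[3] A = 13, E = 8; distinct — OK.
[4] G^2 + E^2 = 4^2 + 8^2 = 16 + 64 = 80 — OK.
[5] G = 4 is outside [6, 8] — violated.
[6] E = 8, G = 4; distinct — OK.
[7] A + E = 13 + 8 = 21; 21 > 20, bound 20 not met — violated.
[8] A + G = 17; 17 mod 4 = 1, not 0 — violated.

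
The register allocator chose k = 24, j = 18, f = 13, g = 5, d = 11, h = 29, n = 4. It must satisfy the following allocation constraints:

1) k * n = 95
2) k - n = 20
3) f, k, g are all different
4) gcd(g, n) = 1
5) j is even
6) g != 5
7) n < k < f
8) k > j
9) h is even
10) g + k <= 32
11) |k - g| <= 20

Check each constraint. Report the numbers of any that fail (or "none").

Violated: 1, 6, 7, 9.

1) k * n = 24 * 4 = 96, not 95  no
2) k - n = 24 - 4 = 20  yes
3) values 13, 24, 5 are pairwise distinct  yes
4) gcd(5, 4) = 1  yes
5) j = 18 is even  yes
6) g = 5, but 5 is required to differ  no
7) values 4, 24, 13; k = 24 is not < f = 13  no
8) k = 24, j = 18; 24 > 18  yes
9) h = 29 is odd  no
10) g + k = 5 + 24 = 29; 29 ≤ 32  yes
11) |24 - 5| = 19; 19 ≤ 20  yes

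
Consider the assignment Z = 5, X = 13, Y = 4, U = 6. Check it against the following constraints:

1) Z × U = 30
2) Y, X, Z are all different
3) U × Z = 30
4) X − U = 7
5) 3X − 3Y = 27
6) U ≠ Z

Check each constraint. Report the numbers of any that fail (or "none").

Yes — all constraints hold.

1) Z × U = 5 × 6 = 30 — OK.
2) values 4, 13, 5 are pairwise distinct — OK.
3) U × Z = 6 × 5 = 30 — OK.
4) X − U = 13 − 6 = 7 — OK.
5) 3X − 3Y = 3(13) − 3(4) = 27 — OK.
6) U = 6, Z = 5; distinct — OK.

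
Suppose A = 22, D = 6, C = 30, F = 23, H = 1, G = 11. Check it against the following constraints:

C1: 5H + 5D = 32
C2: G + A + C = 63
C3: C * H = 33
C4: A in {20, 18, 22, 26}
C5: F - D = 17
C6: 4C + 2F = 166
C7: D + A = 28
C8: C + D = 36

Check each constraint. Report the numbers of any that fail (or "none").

The assignment fails constraints 1, 3.

C1: 5H + 5D = 5(1) + 5(6) = 35, not 32  false
C2: G + A + C = 11 + 22 + 30 = 63  true
C3: C * H = 30 * 1 = 30, not 33  false
C4: A = 22 is in {20, 18, 22, 26}  true
C5: F - D = 23 - 6 = 17  true
C6: 4C + 2F = 4(30) + 2(23) = 166  true
C7: D + A = 6 + 22 = 28  true
C8: C + D = 30 + 6 = 36  true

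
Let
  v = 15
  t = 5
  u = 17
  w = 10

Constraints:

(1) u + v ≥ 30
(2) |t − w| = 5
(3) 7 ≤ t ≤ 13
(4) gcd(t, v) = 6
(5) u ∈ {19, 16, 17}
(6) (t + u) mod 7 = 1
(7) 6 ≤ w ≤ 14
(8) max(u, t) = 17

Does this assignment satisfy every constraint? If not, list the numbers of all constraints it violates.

Constraints 3 and 4 do not hold.

(1) u + v = 17 + 15 = 32; 32 ≥ 30 — holds.
(2) |5 − 10| = 5 — holds.
(3) t = 5 is outside [7, 13] — does not hold.
(4) gcd(5, 15) = 5, not 6 — does not hold.
(5) u = 17 is in {19, 16, 17} — holds.
(6) t + u = 22; 22 mod 7 = 1 — holds.
(7) w = 10 lies in [6, 14] — holds.
(8) max(17, 5) = 17 — holds.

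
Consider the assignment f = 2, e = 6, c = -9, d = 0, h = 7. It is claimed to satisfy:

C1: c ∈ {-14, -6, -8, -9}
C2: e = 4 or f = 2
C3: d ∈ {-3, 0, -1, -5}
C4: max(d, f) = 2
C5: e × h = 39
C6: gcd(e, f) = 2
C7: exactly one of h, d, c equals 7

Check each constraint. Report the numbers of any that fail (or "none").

Violated: 5.

C1: c = -9 is in {-14, -6, -8, -9} — OK.
C2: e = 6 ≠ 4, but f = 2 = 2 (second disjunct) — OK.
C3: d = 0 is in {-3, 0, -1, -5} — OK.
C4: max(0, 2) = 2 — OK.
C5: e × h = 6 × 7 = 42, not 39 — violated.
C6: gcd(6, 2) = 2 — OK.
C7: h=7, d=0, c=-9; 1 of them equals 7 — OK.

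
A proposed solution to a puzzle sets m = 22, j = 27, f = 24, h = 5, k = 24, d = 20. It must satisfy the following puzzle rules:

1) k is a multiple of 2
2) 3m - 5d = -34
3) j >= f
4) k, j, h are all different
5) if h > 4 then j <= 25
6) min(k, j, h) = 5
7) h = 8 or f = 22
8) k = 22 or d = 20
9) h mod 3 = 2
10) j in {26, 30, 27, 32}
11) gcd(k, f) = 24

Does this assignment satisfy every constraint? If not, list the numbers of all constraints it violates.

Constraints 5 and 7 do not hold.

1) 24 / 2 = 12, so 2 divides 24 — holds.
2) 3m - 5d = 3(22) - 5(20) = -34 — holds.
3) j = 27, f = 24; 27 ≥ 24 — holds.
4) values 24, 27, 5 are pairwise distinct — holds.
5) h = 5 > 4, so we need j ≤ 25; but j = 27 > 25 — does not hold.
6) min(24, 27, 5) = 5 — holds.
7) h = 5 ≠ 8 and f = 24 ≠ 22; both disjuncts false — does not hold.
8) k = 24 ≠ 22, but d = 20 = 20 (second disjunct) — holds.
9) 5 mod 3 = 2 — holds.
10) j = 27 is in {26, 30, 27, 32} — holds.
11) gcd(24, 24) = 24 — holds.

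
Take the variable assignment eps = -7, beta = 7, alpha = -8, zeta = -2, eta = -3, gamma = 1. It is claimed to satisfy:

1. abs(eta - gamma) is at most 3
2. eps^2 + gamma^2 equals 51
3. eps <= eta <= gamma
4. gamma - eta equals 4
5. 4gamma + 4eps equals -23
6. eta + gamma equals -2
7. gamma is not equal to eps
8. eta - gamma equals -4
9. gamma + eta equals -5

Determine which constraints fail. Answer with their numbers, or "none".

1. abs(-3 - 1) = 4; 4 > 3, exceeds bound 3  no
2. eps^2 + gamma^2 = (-7)^2 + 1^2 = 49 + 1 = 50, not 51  no
3. values -7 <= -3 <= 1  yes
4. gamma - eta = 1 - (-3) = 4  yes
5. 4gamma + 4eps = 4(1) + 4(-7) = -24, not -23  no
6. eta + gamma = -3 + 1 = -2  yes
7. gamma = 1, eps = -7; distinct  yes
8. eta - gamma = -3 - 1 = -4  yes
9. gamma + eta = 1 + (-3) = -2, not -5  no

Constraints 1, 2, 5, 9 are violated.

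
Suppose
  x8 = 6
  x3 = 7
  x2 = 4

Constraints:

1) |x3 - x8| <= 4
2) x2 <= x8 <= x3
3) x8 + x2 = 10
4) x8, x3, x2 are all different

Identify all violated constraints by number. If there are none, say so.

Yes — all constraints hold.

1) |7 - 6| = 1; 1 ≤ 4 — holds.
2) values 4 <= 6 <= 7 — holds.
3) x8 + x2 = 6 + 4 = 10 — holds.
4) values 6, 7, 4 are pairwise distinct — holds.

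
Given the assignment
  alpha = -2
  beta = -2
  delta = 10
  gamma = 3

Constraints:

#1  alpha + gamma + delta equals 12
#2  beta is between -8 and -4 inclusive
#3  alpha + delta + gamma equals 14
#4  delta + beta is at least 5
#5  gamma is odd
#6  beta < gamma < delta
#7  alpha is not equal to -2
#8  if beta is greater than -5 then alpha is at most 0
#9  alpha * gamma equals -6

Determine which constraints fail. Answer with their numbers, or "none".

No — constraints 1, 2, 3, and 7 are not satisfied.

#1 alpha + gamma + delta = -2 + 3 + 10 = 11, not 12  no
#2 beta = -2 is outside [-8, -4]  no
#3 alpha + delta + gamma = -2 + 10 + 3 = 11, not 14  no
#4 delta + beta = 10 + (-2) = 8; 8 ≥ 5  yes
#5 gamma = 3 is odd  yes
#6 values -2 < 3 < 10  yes
#7 alpha = -2, but -2 is required to differ  no
#8 beta = -2 > -5, so we need alpha ≤ 0; alpha = -2 ≤ 0  yes
#9 alpha * gamma = -2 * 3 = -6  yes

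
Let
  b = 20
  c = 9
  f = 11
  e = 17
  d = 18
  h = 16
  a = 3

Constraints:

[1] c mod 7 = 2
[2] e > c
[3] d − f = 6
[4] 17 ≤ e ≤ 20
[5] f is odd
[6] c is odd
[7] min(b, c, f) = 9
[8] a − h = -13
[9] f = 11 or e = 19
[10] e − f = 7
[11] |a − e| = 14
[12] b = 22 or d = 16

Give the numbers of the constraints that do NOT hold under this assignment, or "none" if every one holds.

[1] 9 mod 7 = 2  yes
[2] e = 17, c = 9; 17 > 9  yes
[3] d − f = 18 − 11 = 7, not 6  no
[4] e = 17 lies in [17, 20]  yes
[5] f = 11 is odd  yes
[6] c = 9 is odd  yes
[7] min(20, 9, 11) = 9  yes
[8] a − h = 3 − 16 = -13  yes
[9] f = 11 = 11 (first disjunct)  yes
[10] e − f = 17 − 11 = 6, not 7  no
[11] |3 − 17| = 14  yes
[12] b = 20 ≠ 22 and d = 18 ≠ 16; both disjuncts false  no

Violated: 3, 10, 12.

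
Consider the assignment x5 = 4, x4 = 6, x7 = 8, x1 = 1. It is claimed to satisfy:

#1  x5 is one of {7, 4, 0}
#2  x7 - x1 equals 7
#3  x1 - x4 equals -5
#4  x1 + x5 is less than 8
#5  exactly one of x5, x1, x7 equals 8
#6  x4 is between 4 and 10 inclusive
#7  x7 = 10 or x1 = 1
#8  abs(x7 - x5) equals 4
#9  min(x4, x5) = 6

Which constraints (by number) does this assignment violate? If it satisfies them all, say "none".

No — constraint 9 is not satisfied.

#1 x5 = 4 is in {7, 4, 0} — OK.
#2 x7 - x1 = 8 - 1 = 7 — OK.
#3 x1 - x4 = 1 - 6 = -5 — OK.
#4 x1 + x5 = 1 + 4 = 5; 5 < 8 — OK.
#5 x5=4, x1=1, x7=8; 1 of them equals 8 — OK.
#6 x4 = 6 lies in [4, 10] — OK.
#7 x7 = 8 ≠ 10, but x1 = 1 = 1 (second disjunct) — OK.
#8 abs(8 - 4) = 4 — OK.
#9 min(6, 4) = 4, not 6 — violated.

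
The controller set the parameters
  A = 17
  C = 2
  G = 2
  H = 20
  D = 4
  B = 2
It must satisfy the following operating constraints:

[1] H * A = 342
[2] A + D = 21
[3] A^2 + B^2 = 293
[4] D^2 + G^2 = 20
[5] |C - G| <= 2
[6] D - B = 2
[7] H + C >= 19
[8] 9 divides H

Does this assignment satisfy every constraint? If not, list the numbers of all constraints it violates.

[1] H * A = 20 * 17 = 340, not 342 — fails.
[2] A + D = 17 + 4 = 21 — holds.
[3] A^2 + B^2 = 17^2 + 2^2 = 289 + 4 = 293 — holds.
[4] D^2 + G^2 = 4^2 + 2^2 = 16 + 4 = 20 — holds.
[5] |2 - 2| = 0; 0 ≤ 2 — holds.
[6] D - B = 4 - 2 = 2 — holds.
[7] H + C = 20 + 2 = 22; 22 ≥ 19 — holds.
[8] 20 = 9*2 + 2, so 9 does not divide 20 — fails.

Violated: 1, 8.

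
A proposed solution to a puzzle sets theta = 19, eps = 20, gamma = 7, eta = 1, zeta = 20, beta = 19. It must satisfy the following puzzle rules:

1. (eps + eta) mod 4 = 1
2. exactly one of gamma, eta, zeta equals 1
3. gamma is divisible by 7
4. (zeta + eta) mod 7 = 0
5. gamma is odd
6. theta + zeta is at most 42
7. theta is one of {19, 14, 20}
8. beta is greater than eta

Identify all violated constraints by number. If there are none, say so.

1. eps + eta = 21; 21 mod 4 = 1 — holds.
2. gamma=7, eta=1, zeta=20; 1 of them equals 1 — holds.
3. 7 / 7 = 1, so 7 divides 7 — holds.
4. zeta + eta = 21; 21 mod 7 = 0 — holds.
5. gamma = 7 is odd — holds.
6. theta + zeta = 19 + 20 = 39; 39 ≤ 42 — holds.
7. theta = 19 is in {19, 14, 20} — holds.
8. beta = 19, eta = 1; 19 > 1 — holds.

None — every constraint holds.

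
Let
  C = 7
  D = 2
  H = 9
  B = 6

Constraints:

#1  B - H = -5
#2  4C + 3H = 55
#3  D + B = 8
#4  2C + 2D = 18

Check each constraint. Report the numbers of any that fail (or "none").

Violated: 1.

#1 B - H = 6 - 9 = -3, not -5  ✘
#2 4C + 3H = 4(7) + 3(9) = 55  ✔
#3 D + B = 2 + 6 = 8  ✔
#4 2C + 2D = 2(7) + 2(2) = 18  ✔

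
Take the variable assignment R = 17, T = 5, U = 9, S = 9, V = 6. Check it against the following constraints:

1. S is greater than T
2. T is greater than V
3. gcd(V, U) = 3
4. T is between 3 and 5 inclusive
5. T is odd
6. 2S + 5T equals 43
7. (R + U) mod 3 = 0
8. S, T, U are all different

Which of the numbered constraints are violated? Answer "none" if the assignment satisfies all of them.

The assignment fails constraints 2, 7, 8.

1. S = 9, T = 5; 9 > 5  holds
2. T = 5, V = 6; 5 ≤ 6 (want >)  fails
3. gcd(6, 9) = 3  holds
4. T = 5 lies in [3, 5]  holds
5. T = 5 is odd  holds
6. 2S + 5T = 2(9) + 5(5) = 43  holds
7. R + U = 26; 26 mod 3 = 2, not 0  fails
8. S = U = 9, not all different  fails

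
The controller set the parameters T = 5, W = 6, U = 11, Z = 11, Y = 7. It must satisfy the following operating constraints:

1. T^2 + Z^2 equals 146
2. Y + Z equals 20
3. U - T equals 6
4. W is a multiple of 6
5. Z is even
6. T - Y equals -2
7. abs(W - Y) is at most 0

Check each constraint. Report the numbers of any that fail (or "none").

1. T^2 + Z^2 = 5^2 + 11^2 = 25 + 121 = 146  true
2. Y + Z = 7 + 11 = 18, not 20  false
3. U - T = 11 - 5 = 6  true
4. 6 / 6 = 1, so 6 divides 6  true
5. Z = 11 is odd  false
6. T - Y = 5 - 7 = -2  true
7. abs(6 - 7) = 1; 1 > 0, exceeds bound 0  false

Constraints 2, 5, 7 are violated.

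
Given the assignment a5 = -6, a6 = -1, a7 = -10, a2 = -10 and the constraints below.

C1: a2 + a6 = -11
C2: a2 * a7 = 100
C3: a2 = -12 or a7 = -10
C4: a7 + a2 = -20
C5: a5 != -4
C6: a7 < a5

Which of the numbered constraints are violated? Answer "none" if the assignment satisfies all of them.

All constraints are satisfied.

C1: a2 + a6 = -10 + (-1) = -11  holds
C2: a2 * a7 = -10 * (-10) = 100  holds
C3: a2 = -10 ≠ -12, but a7 = -10 = -10 (second disjunct)  holds
C4: a7 + a2 = -10 + (-10) = -20  holds
C5: a5 = -6, and -6 ≠ -4  holds
C6: a7 = -10, a5 = -6; -10 < -6  holds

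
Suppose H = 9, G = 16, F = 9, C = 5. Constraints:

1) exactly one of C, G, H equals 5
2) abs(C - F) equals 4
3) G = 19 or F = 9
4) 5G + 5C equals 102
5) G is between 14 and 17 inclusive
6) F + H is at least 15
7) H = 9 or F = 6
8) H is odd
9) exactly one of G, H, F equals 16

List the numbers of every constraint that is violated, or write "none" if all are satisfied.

The assignment fails constraint 4.

1) C=5, G=16, H=9; 1 of them equals 5  true
2) abs(5 - 9) = 4  true
3) G = 16 ≠ 19, but F = 9 = 9 (second disjunct)  true
4) 5G + 5C = 5(16) + 5(5) = 105, not 102  false
5) G = 16 lies in [14, 17]  true
6) F + H = 9 + 9 = 18; 18 ≥ 15  true
7) H = 9 = 9 (first disjunct)  true
8) H = 9 is odd  true
9) G=16, H=9, F=9; 1 of them equals 16  true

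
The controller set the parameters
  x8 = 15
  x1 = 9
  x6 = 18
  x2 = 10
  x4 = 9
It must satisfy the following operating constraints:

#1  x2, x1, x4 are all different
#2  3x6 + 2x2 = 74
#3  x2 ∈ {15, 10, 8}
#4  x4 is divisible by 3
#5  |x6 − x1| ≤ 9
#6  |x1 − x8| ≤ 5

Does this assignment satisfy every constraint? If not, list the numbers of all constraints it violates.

Violated: 1, 6.

#1 x1 = x4 = 9, not all different — violated.
#2 3x6 + 2x2 = 3(18) + 2(10) = 74 — satisfied.
#3 x2 = 10 is in {15, 10, 8} — satisfied.
#4 9 / 3 = 3, so 3 divides 9 — satisfied.
#5 |18 − 9| = 9; 9 ≤ 9 — satisfied.
#6 |9 − 15| = 6; 6 > 5, exceeds bound 5 — violated.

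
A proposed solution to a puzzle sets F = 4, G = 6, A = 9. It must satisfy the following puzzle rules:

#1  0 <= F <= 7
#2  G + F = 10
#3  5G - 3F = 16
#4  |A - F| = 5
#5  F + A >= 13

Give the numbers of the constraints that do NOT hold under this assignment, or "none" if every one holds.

Constraint 3 does not hold.

#1 F = 4 lies in [0, 7] — holds.
#2 G + F = 6 + 4 = 10 — holds.
#3 5G - 3F = 5(6) - 3(4) = 18, not 16 — fails.
#4 |9 - 4| = 5 — holds.
#5 F + A = 4 + 9 = 13; 13 ≥ 13 — holds.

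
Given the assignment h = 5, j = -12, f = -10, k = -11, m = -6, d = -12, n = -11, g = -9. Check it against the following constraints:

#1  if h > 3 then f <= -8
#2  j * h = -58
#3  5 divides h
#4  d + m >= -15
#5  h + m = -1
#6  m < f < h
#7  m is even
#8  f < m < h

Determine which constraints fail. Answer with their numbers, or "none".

Violated: 2, 4, and 6.

#1 h = 5 > 3, so we need f ≤ -8; f = -10 ≤ -8 — holds.
#2 j * h = -12 * 5 = -60, not -58 — fails.
#3 5 / 5 = 1, so 5 divides 5 — holds.
#4 d + m = -12 + (-6) = -18; -18 < -15, bound -15 not met — fails.
#5 h + m = 5 + (-6) = -1 — holds.
#6 values -6, -10, 5; m = -6 is not < f = -10 — fails.
#7 m = -6 is even — holds.
#8 values -10 < -6 < 5 — holds.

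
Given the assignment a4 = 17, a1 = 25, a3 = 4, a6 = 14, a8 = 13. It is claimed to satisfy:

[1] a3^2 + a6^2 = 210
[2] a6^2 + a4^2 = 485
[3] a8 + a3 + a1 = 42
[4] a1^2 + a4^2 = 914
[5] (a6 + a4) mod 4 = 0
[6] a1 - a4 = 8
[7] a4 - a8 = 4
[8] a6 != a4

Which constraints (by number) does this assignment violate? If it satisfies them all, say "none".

Constraints 1 and 5 do not hold.

[1] a3^2 + a6^2 = 4^2 + 14^2 = 16 + 196 = 212, not 210  fails
[2] a6^2 + a4^2 = 14^2 + 17^2 = 196 + 289 = 485  holds
[3] a8 + a3 + a1 = 13 + 4 + 25 = 42  holds
[4] a1^2 + a4^2 = 25^2 + 17^2 = 625 + 289 = 914  holds
[5] a6 + a4 = 31; 31 mod 4 = 3, not 0  fails
[6] a1 - a4 = 25 - 17 = 8  holds
[7] a4 - a8 = 17 - 13 = 4  holds
[8] a6 = 14, a4 = 17; distinct  holds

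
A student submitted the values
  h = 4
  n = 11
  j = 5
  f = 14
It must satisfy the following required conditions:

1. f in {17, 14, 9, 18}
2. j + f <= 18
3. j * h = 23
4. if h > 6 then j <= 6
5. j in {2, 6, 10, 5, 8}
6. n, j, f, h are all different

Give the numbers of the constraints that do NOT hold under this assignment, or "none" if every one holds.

1. f = 14 is in {17, 14, 9, 18} — holds.
2. j + f = 5 + 14 = 19; 19 > 18, bound 18 not met — does not hold.
3. j * h = 5 * 4 = 20, not 23 — does not hold.
4. h = 4, not > 6; antecedent false, conditional vacuously true — holds.
5. j = 5 is in {2, 6, 10, 5, 8} — holds.
6. values 11, 5, 14, 4 are pairwise distinct — holds.

Constraints 2 and 3 are violated.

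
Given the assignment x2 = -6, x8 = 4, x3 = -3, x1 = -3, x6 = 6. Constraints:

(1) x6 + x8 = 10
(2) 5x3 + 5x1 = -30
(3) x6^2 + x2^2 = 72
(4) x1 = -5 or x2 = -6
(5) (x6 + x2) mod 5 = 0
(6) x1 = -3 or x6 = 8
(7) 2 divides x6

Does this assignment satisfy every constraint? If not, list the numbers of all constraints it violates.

(1) x6 + x8 = 6 + 4 = 10 — holds.
(2) 5x3 + 5x1 = 5(-3) + 5(-3) = -30 — holds.
(3) x6^2 + x2^2 = 6^2 + (-6)^2 = 36 + 36 = 72 — holds.
(4) x1 = -3 ≠ -5, but x2 = -6 = -6 (second disjunct) — holds.
(5) x6 + x2 = 0; 0 mod 5 = 0 — holds.
(6) x1 = -3 = -3 (first disjunct) — holds.
(7) 6 / 2 = 3, so 2 divides 6 — holds.

None — every constraint holds.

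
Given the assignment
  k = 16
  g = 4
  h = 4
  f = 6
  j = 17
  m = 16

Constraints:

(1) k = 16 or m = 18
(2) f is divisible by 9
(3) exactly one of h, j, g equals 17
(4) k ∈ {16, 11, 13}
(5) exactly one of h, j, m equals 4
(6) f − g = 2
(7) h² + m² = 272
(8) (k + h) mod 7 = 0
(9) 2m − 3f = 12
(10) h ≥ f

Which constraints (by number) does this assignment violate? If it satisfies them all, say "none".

No — constraints 2, 8, 9, and 10 are not satisfied.

(1) k = 16 = 16 (first disjunct)  ✔
(2) 6 = 9×0 + 6, so 9 does not divide 6  ✘
(3) h=4, j=17, g=4; 1 of them equals 17  ✔
(4) k = 16 is in {16, 11, 13}  ✔
(5) h=4, j=17, m=16; 1 of them equals 4  ✔
(6) f − g = 6 − 4 = 2  ✔
(7) h² + m² = 4² + 16² = 16 + 256 = 272  ✔
(8) k + h = 20; 20 mod 7 = 6, not 0  ✘
(9) 2m − 3f = 2(16) − 3(6) = 14, not 12  ✘
(10) h = 4, f = 6; 4 < 6 (want ≥)  ✘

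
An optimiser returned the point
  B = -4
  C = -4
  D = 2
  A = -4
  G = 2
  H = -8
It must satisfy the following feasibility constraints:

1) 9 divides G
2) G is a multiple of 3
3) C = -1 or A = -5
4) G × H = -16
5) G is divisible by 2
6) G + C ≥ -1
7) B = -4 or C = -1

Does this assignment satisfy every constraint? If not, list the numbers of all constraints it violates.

1) 2 = 9×0 + 2, so 9 does not divide 2  ✘
2) 2 = 3×0 + 2, so 3 does not divide 2  ✘
3) C = -4 ≠ -1 and A = -4 ≠ -5; both disjuncts false  ✘
4) G × H = 2 × (-8) = -16  ✔
5) 2 / 2 = 1, so 2 divides 2  ✔
6) G + C = 2 + (-4) = -2; -2 < -1, bound -1 not met  ✘
7) B = -4 = -4 (first disjunct)  ✔

Constraints 1, 2, 3, 6 are violated.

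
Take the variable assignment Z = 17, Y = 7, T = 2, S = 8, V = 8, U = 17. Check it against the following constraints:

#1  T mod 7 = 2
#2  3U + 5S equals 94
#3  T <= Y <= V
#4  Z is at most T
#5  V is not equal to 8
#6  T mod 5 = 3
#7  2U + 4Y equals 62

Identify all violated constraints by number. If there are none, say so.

Constraints 2, 4, 5, 6 do not hold.

#1 2 mod 7 = 2 — holds.
#2 3U + 5S = 3(17) + 5(8) = 91, not 94 — does not hold.
#3 values 2 <= 7 <= 8 — holds.
#4 Z = 17, T = 2; 17 > 2 (want ≤) — does not hold.
#5 V = 8, but 8 is required to differ — does not hold.
#6 2 mod 5 = 2, not 3 — does not hold.
#7 2U + 4Y = 2(17) + 4(7) = 62 — holds.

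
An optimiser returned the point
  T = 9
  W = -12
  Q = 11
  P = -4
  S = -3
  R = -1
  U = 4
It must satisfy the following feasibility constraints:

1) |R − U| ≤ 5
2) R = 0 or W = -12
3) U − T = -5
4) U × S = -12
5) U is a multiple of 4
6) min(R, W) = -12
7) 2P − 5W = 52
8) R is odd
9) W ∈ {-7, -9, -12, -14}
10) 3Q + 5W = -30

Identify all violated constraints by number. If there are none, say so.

1) |-1 − 4| = 5; 5 ≤ 5  yes
2) R = -1 ≠ 0, but W = -12 = -12 (second disjunct)  yes
3) U − T = 4 − 9 = -5  yes
4) U × S = 4 × (-3) = -12  yes
5) 4 / 4 = 1, so 4 divides 4  yes
6) min(-1, -12) = -12  yes
7) 2P − 5W = 2(-4) − 5(-12) = 52  yes
8) R = -1 is odd  yes
9) W = -12 is in {-7, -9, -12, -14}  yes
10) 3Q + 5W = 3(11) + 5(-12) = -27, not -30  no

Constraint 10 is violated.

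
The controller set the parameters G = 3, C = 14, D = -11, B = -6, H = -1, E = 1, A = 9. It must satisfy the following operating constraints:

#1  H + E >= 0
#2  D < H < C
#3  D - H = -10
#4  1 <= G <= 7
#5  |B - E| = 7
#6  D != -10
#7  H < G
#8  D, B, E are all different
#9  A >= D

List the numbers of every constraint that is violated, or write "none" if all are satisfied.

No violations.

#1 H + E = -1 + 1 = 0; 0 ≥ 0  holds
#2 values -11 < -1 < 14  holds
#3 D - H = -11 - (-1) = -10  holds
#4 G = 3 lies in [1, 7]  holds
#5 |-6 - 1| = 7  holds
#6 D = -11, and -11 ≠ -10  holds
#7 H = -1, G = 3; -1 < 3  holds
#8 values -11, -6, 1 are pairwise distinct  holds
#9 A = 9, D = -11; 9 ≥ -11  holds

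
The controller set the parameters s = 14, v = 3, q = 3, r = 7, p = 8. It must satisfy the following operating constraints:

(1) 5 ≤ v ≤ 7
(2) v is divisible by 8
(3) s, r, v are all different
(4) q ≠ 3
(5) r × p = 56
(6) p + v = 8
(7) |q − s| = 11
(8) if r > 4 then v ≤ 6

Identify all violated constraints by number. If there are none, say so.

(1) v = 3 is outside [5, 7]  fails
(2) 3 = 8×0 + 3, so 8 does not divide 3  fails
(3) values 14, 7, 3 are pairwise distinct  holds
(4) q = 3, but 3 is required to differ  fails
(5) r × p = 7 × 8 = 56  holds
(6) p + v = 8 + 3 = 11, not 8  fails
(7) |3 − 14| = 11  holds
(8) r = 7 > 4, so we need v ≤ 6; v = 3 ≤ 6  holds

Constraints 1, 2, 4, and 6 do not hold.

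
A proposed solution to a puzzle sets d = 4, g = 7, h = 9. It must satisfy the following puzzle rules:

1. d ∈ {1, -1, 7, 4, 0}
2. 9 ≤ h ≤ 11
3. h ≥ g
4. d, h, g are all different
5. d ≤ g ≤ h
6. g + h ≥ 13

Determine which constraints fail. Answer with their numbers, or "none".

1. d = 4 is in {1, -1, 7, 4, 0} — holds.
2. h = 9 lies in [9, 11] — holds.
3. h = 9, g = 7; 9 ≥ 7 — holds.
4. values 4, 9, 7 are pairwise distinct — holds.
5. values 4 ≤ 7 ≤ 9 — holds.
6. g + h = 7 + 9 = 16; 16 ≥ 13 — holds.

All constraints are satisfied.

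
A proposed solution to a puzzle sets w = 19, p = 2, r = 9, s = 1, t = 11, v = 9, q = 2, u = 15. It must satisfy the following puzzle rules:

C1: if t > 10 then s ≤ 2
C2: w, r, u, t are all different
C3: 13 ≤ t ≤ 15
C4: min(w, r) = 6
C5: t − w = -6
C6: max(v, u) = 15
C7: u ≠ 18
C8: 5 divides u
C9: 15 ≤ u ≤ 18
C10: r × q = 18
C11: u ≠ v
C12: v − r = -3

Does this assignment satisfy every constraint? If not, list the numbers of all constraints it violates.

C1: t = 11 > 10, so we need s ≤ 2; s = 1 ≤ 2 — OK.
C2: values 19, 9, 15, 11 are pairwise distinct — OK.
C3: t = 11 is outside [13, 15] — violated.
C4: min(19, 9) = 9, not 6 — violated.
C5: t − w = 11 − 19 = -8, not -6 — violated.
C6: max(9, 15) = 15 — OK.
C7: u = 15, and 15 ≠ 18 — OK.
C8: 15 / 5 = 3, so 5 divides 15 — OK.
C9: u = 15 lies in [15, 18] — OK.
C10: r × q = 9 × 2 = 18 — OK.
C11: u = 15, v = 9; distinct — OK.
C12: v − r = 9 − 9 = 0, not -3 — violated.

Constraints 3, 4, 5, 12 are violated.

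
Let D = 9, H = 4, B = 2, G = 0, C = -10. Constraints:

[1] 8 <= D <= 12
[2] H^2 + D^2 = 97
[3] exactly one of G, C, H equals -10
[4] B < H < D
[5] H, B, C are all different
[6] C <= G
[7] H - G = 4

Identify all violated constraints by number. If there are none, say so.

None — every constraint holds.

[1] D = 9 lies in [8, 12]  ✓
[2] H^2 + D^2 = 4^2 + 9^2 = 16 + 81 = 97  ✓
[3] G=0, C=-10, H=4; 1 of them equals -10  ✓
[4] values 2 < 4 < 9  ✓
[5] values 4, 2, -10 are pairwise distinct  ✓
[6] C = -10, G = 0; -10 ≤ 0  ✓
[7] H - G = 4 - 0 = 4  ✓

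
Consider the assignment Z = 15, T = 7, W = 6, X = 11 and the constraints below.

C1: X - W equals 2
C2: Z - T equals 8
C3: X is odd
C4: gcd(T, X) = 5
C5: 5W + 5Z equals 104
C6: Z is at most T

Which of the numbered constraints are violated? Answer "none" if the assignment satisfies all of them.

Constraints 1, 4, 5, 6 do not hold.

C1: X - W = 11 - 6 = 5, not 2 — fails.
C2: Z - T = 15 - 7 = 8 — holds.
C3: X = 11 is odd — holds.
C4: gcd(7, 11) = 1, not 5 — fails.
C5: 5W + 5Z = 5(6) + 5(15) = 105, not 104 — fails.
C6: Z = 15, T = 7; 15 > 7 (want ≤) — fails.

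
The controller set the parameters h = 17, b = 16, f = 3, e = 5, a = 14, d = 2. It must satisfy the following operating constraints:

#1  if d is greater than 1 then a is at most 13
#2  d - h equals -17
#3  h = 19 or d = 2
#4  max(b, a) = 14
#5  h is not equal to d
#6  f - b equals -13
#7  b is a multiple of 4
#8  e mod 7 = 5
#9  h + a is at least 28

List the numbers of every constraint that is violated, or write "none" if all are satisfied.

#1 d = 2 > 1, so we need a ≤ 13; but a = 14 > 13 — does not hold.
#2 d - h = 2 - 17 = -15, not -17 — does not hold.
#3 h = 17 ≠ 19, but d = 2 = 2 (second disjunct) — holds.
#4 max(16, 14) = 16, not 14 — does not hold.
#5 h = 17, d = 2; distinct — holds.
#6 f - b = 3 - 16 = -13 — holds.
#7 16 / 4 = 4, so 4 divides 16 — holds.
#8 5 mod 7 = 5 — holds.
#9 h + a = 17 + 14 = 31; 31 ≥ 28 — holds.

Constraints 1, 2, and 4 are violated.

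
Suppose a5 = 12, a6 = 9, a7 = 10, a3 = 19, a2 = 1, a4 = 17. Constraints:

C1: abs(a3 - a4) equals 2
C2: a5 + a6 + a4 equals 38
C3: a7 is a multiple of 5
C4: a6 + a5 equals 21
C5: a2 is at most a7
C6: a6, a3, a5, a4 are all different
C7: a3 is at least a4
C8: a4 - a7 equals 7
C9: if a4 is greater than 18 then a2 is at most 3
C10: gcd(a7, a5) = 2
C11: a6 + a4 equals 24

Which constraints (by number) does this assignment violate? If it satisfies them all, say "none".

Constraint 11 does not hold.

C1: abs(19 - 17) = 2 — holds.
C2: a5 + a6 + a4 = 12 + 9 + 17 = 38 — holds.
C3: 10 / 5 = 2, so 5 divides 10 — holds.
C4: a6 + a5 = 9 + 12 = 21 — holds.
C5: a2 = 1, a7 = 10; 1 ≤ 10 — holds.
C6: values 9, 19, 12, 17 are pairwise distinct — holds.
C7: a3 = 19, a4 = 17; 19 ≥ 17 — holds.
C8: a4 - a7 = 17 - 10 = 7 — holds.
C9: a4 = 17, not > 18; antecedent false, conditional vacuously true — holds.
C10: gcd(10, 12) = 2 — holds.
C11: a6 + a4 = 9 + 17 = 26, not 24 — fails.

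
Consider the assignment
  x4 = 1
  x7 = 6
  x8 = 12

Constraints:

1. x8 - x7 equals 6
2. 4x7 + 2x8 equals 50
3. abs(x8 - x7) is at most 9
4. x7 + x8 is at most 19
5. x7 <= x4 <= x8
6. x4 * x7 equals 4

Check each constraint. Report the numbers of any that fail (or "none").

1. x8 - x7 = 12 - 6 = 6 — OK.
2. 4x7 + 2x8 = 4(6) + 2(12) = 48, not 50 — violated.
3. abs(12 - 6) = 6; 6 ≤ 9 — OK.
4. x7 + x8 = 6 + 12 = 18; 18 ≤ 19 — OK.
5. values 6, 1, 12; x7 = 6 is not <= x4 = 1 — violated.
6. x4 * x7 = 1 * 6 = 6, not 4 — violated.

The assignment fails constraints 2, 5, 6.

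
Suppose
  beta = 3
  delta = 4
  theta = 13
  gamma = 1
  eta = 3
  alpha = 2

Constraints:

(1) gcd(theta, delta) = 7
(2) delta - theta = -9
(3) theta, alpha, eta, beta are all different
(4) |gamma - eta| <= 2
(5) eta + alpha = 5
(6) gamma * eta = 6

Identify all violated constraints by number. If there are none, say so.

(1) gcd(13, 4) = 1, not 7 — does not hold.
(2) delta - theta = 4 - 13 = -9 — holds.
(3) eta = beta = 3, not all different — does not hold.
(4) |1 - 3| = 2; 2 ≤ 2 — holds.
(5) eta + alpha = 3 + 2 = 5 — holds.
(6) gamma * eta = 1 * 3 = 3, not 6 — does not hold.

The assignment fails constraints 1, 3, and 6.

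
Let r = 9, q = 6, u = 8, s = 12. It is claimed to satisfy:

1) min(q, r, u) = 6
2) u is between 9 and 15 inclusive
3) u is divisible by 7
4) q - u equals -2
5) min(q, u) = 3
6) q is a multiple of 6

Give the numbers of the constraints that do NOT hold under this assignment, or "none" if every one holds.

Violated: 2, 3, 5.

1) min(6, 9, 8) = 6 — satisfied.
2) u = 8 is outside [9, 15] — violated.
3) 8 = 7*1 + 1, so 7 does not divide 8 — violated.
4) q - u = 6 - 8 = -2 — satisfied.
5) min(6, 8) = 6, not 3 — violated.
6) 6 / 6 = 1, so 6 divides 6 — satisfied.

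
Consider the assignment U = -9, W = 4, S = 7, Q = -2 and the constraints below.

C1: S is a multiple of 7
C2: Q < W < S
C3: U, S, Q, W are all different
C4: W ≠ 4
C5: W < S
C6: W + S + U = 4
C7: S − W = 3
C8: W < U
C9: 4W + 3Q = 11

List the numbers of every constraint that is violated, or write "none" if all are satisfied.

Constraints 4, 6, 8, and 9 are violated.

C1: 7 / 7 = 1, so 7 divides 7  true
C2: values -2 < 4 < 7  true
C3: values -9, 7, -2, 4 are pairwise distinct  true
C4: W = 4, but 4 is required to differ  false
C5: W = 4, S = 7; 4 < 7  true
C6: W + S + U = 4 + 7 + (-9) = 2, not 4  false
C7: S − W = 7 − 4 = 3  true
C8: W = 4, U = -9; 4 ≥ -9 (want <)  false
C9: 4W + 3Q = 4(4) + 3(-2) = 10, not 11  false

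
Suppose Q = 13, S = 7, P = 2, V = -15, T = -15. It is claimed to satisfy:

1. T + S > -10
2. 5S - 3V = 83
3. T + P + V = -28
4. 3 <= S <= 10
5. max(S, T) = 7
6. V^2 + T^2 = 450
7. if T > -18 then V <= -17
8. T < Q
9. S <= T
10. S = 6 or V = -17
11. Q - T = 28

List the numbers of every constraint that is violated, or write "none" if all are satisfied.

Violated: 2, 7, 9, and 10.

1. T + S = -15 + 7 = -8; -8 > -10 — holds.
2. 5S - 3V = 5(7) - 3(-15) = 80, not 83 — fails.
3. T + P + V = -15 + 2 + (-15) = -28 — holds.
4. S = 7 lies in [3, 10] — holds.
5. max(7, -15) = 7 — holds.
6. V^2 + T^2 = (-15)^2 + (-15)^2 = 225 + 225 = 450 — holds.
7. T = -15 > -18, so we need V ≤ -17; but V = -15 > -17 — fails.
8. T = -15, Q = 13; -15 < 13 — holds.
9. S = 7, T = -15; 7 > -15 (want ≤) — fails.
10. S = 7 ≠ 6 and V = -15 ≠ -17; both disjuncts false — fails.
11. Q - T = 13 - (-15) = 28 — holds.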